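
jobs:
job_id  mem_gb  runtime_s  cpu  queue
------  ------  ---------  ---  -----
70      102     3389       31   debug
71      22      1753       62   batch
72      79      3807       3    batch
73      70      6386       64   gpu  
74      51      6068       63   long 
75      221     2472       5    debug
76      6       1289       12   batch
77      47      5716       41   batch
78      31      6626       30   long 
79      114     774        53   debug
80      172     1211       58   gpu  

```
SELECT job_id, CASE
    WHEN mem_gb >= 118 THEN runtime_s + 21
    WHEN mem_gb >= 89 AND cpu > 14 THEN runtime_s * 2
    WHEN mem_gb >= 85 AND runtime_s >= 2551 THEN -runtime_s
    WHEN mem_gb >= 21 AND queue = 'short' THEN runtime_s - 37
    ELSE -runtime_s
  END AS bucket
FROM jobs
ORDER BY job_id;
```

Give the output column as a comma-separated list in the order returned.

job_id=70: mem_gb >= 89 AND cpu > 14 → 6778
job_id=71: ELSE → -1753
job_id=72: ELSE → -3807
job_id=73: ELSE → -6386
job_id=74: ELSE → -6068
job_id=75: mem_gb >= 118 → 2493
job_id=76: ELSE → -1289
job_id=77: ELSE → -5716
job_id=78: ELSE → -6626
job_id=79: mem_gb >= 89 AND cpu > 14 → 1548
job_id=80: mem_gb >= 118 → 1232

6778, -1753, -3807, -6386, -6068, 2493, -1289, -5716, -6626, 1548, 1232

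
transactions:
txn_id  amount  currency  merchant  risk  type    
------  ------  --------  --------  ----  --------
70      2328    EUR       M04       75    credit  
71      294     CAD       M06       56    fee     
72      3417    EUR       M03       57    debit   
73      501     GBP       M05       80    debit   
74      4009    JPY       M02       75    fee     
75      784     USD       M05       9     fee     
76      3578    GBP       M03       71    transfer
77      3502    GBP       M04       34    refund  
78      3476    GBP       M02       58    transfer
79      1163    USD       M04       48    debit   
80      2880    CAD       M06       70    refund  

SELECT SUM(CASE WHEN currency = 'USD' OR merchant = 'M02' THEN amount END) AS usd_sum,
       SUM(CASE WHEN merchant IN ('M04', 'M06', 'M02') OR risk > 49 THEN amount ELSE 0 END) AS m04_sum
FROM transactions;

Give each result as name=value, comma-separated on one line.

[usd_sum: currency = 'USD' OR merchant = 'M02']
txn_id=70: ✗
txn_id=71: ✗
txn_id=72: ✗
txn_id=73: ✗
txn_id=74: ✓ → 4009
txn_id=75: ✓ → 784
txn_id=76: ✗
txn_id=77: ✗
txn_id=78: ✓ → 3476
txn_id=79: ✓ → 1163
txn_id=80: ✗
usd_sum = 4009 + 784 + 3476 + 1163 = 9432
—
[m04_sum: merchant IN ('M04', 'M06', 'M02') OR risk > 49]
txn_id=70: ✓ → 2328
txn_id=71: ✓ → 294
txn_id=72: ✓ → 3417
txn_id=73: ✓ → 501
txn_id=74: ✓ → 4009
txn_id=75: ✗
txn_id=76: ✓ → 3578
txn_id=77: ✓ → 3502
txn_id=78: ✓ → 3476
txn_id=79: ✓ → 1163
txn_id=80: ✓ → 2880
m04_sum = 2328 + 294 + 3417 + 501 + 4009 + 3578 + 3502 + 3476 + 1163 + 2880 = 25148

usd_sum=9432, m04_sum=25148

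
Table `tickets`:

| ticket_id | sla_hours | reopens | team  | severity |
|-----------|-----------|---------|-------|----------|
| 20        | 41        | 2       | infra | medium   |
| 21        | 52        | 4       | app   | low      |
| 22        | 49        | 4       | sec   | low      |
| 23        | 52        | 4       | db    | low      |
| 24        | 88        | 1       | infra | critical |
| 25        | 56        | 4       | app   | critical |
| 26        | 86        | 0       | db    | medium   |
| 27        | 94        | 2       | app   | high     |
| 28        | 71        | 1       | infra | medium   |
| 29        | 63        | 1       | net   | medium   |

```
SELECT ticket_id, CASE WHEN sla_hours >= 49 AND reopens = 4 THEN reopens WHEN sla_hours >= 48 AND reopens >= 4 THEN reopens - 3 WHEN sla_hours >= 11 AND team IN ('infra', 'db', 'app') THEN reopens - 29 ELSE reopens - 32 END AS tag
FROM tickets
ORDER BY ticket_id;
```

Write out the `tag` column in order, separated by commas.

-27, 4, 4, 4, -28, 4, -29, -27, -28, -31

ticket_id=20: sla_hours >= 11 AND team IN ('infra', 'db', 'app') → -27
ticket_id=21: sla_hours >= 49 AND reopens = 4 → 4
ticket_id=22: sla_hours >= 49 AND reopens = 4 → 4
ticket_id=23: sla_hours >= 49 AND reopens = 4 → 4
ticket_id=24: sla_hours >= 11 AND team IN ('infra', 'db', 'app') → -28
ticket_id=25: sla_hours >= 49 AND reopens = 4 → 4
ticket_id=26: sla_hours >= 11 AND team IN ('infra', 'db', 'app') → -29
ticket_id=27: sla_hours >= 11 AND team IN ('infra', 'db', 'app') → -27
ticket_id=28: sla_hours >= 11 AND team IN ('infra', 'db', 'app') → -28
ticket_id=29: ELSE → -31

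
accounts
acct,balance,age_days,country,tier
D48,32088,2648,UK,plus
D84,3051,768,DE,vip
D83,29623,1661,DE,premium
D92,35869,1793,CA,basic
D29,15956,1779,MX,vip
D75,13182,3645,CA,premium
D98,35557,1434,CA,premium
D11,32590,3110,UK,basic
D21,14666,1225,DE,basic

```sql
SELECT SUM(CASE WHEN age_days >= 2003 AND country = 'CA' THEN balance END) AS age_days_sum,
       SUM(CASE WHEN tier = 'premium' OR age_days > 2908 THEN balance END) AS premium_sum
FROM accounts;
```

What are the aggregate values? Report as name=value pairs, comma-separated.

age_days_sum=13182, premium_sum=110952

[age_days_sum: age_days >= 2003 AND country = 'CA']
acct=D48: ✗
acct=D84: ✗
acct=D83: ✗
acct=D92: ✗
acct=D29: ✗
acct=D75: ✓ → 13182
acct=D98: ✗
acct=D11: ✗
acct=D21: ✗
age_days_sum = 13182
—
[premium_sum: tier = 'premium' OR age_days > 2908]
acct=D48: ✗
acct=D84: ✗
acct=D83: ✓ → 29623
acct=D92: ✗
acct=D29: ✗
acct=D75: ✓ → 13182
acct=D98: ✓ → 35557
acct=D11: ✓ → 32590
acct=D21: ✗
premium_sum = 29623 + 13182 + 35557 + 32590 = 110952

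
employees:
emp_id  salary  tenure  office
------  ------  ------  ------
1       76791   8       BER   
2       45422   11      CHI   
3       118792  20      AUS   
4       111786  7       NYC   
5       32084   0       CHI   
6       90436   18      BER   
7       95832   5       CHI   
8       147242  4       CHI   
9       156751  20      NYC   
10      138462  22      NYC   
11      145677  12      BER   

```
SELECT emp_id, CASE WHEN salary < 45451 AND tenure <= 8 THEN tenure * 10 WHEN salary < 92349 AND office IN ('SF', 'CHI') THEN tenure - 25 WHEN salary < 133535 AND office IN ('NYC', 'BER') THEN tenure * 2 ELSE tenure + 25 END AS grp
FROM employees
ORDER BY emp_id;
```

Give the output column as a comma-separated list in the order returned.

emp_id=1: salary < 133535 AND office IN ('NYC', 'BER') → 16
emp_id=2: salary < 92349 AND office IN ('SF', 'CHI') → -14
emp_id=3: ELSE → 45
emp_id=4: salary < 133535 AND office IN ('NYC', 'BER') → 14
emp_id=5: salary < 45451 AND tenure <= 8 → 0
emp_id=6: salary < 133535 AND office IN ('NYC', 'BER') → 36
emp_id=7: ELSE → 30
emp_id=8: ELSE → 29
emp_id=9: ELSE → 45
emp_id=10: ELSE → 47
emp_id=11: ELSE → 37

16, -14, 45, 14, 0, 36, 30, 29, 45, 47, 37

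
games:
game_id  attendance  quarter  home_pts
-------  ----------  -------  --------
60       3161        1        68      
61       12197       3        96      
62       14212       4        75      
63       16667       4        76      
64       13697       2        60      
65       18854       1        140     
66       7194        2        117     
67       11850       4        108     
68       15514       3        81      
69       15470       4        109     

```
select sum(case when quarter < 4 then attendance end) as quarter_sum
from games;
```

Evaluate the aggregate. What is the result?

70617

game_id=60: ✓ → 3161
game_id=61: ✓ → 12197
game_id=62: ✗
game_id=63: ✗
game_id=64: ✓ → 13697
game_id=65: ✓ → 18854
game_id=66: ✓ → 7194
game_id=67: ✗
game_id=68: ✓ → 15514
game_id=69: ✗
quarter_sum = 3161 + 12197 + 13697 + 18854 + 7194 + 15514 = 70617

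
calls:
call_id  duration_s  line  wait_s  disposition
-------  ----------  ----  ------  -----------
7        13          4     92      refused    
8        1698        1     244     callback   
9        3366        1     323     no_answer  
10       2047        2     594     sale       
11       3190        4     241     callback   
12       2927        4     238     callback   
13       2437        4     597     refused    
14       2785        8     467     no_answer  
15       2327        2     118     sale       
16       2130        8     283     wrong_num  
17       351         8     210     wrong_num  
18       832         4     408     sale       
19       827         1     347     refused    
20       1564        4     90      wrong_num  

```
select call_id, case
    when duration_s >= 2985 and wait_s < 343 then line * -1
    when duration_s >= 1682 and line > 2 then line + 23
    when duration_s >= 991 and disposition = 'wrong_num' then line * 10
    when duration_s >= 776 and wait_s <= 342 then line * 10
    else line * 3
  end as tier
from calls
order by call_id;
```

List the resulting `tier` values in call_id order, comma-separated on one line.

call_id=7: ELSE → 12
call_id=8: duration_s >= 776 and wait_s <= 342 → 10
call_id=9: duration_s >= 2985 and wait_s < 343 → -1
call_id=10: ELSE → 6
call_id=11: duration_s >= 2985 and wait_s < 343 → -4
call_id=12: duration_s >= 1682 and line > 2 → 27
call_id=13: duration_s >= 1682 and line > 2 → 27
call_id=14: duration_s >= 1682 and line > 2 → 31
call_id=15: duration_s >= 776 and wait_s <= 342 → 20
call_id=16: duration_s >= 1682 and line > 2 → 31
call_id=17: ELSE → 24
call_id=18: ELSE → 12
call_id=19: ELSE → 3
call_id=20: duration_s >= 991 and disposition = 'wrong_num' → 40

12, 10, -1, 6, -4, 27, 27, 31, 20, 31, 24, 12, 3, 40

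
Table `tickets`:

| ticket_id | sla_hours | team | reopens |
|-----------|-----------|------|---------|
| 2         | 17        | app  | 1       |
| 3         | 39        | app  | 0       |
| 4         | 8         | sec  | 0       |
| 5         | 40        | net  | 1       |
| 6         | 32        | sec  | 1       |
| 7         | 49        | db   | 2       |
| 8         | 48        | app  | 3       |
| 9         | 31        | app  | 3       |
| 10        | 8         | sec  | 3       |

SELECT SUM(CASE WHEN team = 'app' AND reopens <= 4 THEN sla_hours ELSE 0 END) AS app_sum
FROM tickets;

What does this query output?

135

ticket_id=2: ✓ → 17
ticket_id=3: ✓ → 39
ticket_id=4: ✗
ticket_id=5: ✗
ticket_id=6: ✗
ticket_id=7: ✗
ticket_id=8: ✓ → 48
ticket_id=9: ✓ → 31
ticket_id=10: ✗
app_sum = 17 + 39 + 48 + 31 = 135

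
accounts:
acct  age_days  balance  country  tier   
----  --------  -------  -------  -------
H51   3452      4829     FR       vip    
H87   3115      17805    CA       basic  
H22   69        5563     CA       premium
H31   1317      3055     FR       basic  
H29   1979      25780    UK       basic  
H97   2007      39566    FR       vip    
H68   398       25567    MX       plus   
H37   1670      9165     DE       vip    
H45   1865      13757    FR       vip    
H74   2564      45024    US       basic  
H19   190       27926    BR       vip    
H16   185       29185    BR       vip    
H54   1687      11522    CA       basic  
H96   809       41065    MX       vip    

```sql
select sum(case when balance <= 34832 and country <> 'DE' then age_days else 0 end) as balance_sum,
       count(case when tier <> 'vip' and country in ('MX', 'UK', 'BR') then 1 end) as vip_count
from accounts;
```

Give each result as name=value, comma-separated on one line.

[balance_sum: balance <= 34832 and country <> 'DE']
acct=H51: ✓ → 3452
acct=H87: ✓ → 3115
acct=H22: ✓ → 69
acct=H31: ✓ → 1317
acct=H29: ✓ → 1979
acct=H97: ✗
acct=H68: ✓ → 398
acct=H37: ✗
acct=H45: ✓ → 1865
acct=H74: ✗
acct=H19: ✓ → 190
acct=H16: ✓ → 185
acct=H54: ✓ → 1687
acct=H96: ✗
balance_sum = 3452 + 3115 + 69 + 1317 + 1979 + 398 + 1865 + 190 + 185 + 1687 = 14257
—
[vip_count: tier <> 'vip' and country in ('MX', 'UK', 'BR')]
acct=H51: ✗
acct=H87: ✗
acct=H22: ✗
acct=H31: ✗
acct=H29: ✓ → 1
acct=H97: ✗
acct=H68: ✓ → 1
acct=H37: ✗
acct=H45: ✗
acct=H74: ✗
acct=H19: ✗
acct=H16: ✗
acct=H54: ✗
acct=H96: ✗
vip_count = COUNT(1, 1) = 2

balance_sum=14257, vip_count=2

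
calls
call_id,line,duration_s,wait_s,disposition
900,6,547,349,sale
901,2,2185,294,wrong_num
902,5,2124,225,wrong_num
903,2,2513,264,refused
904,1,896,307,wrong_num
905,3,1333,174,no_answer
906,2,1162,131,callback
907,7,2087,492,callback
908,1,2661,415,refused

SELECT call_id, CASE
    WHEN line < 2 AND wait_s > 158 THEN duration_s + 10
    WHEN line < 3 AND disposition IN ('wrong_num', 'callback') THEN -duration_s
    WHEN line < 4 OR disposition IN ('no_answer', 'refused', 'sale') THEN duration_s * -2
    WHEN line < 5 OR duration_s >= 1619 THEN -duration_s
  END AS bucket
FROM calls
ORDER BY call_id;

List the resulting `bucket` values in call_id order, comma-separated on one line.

call_id=900: line < 4 OR disposition IN ('no_answer', 'refused', 'sale') → -1094
call_id=901: line < 3 AND disposition IN ('wrong_num', 'callback') → -2185
call_id=902: line < 5 OR duration_s >= 1619 → -2124
call_id=903: line < 4 OR disposition IN ('no_answer', 'refused', 'sale') → -5026
call_id=904: line < 2 AND wait_s > 158 → 906
call_id=905: line < 4 OR disposition IN ('no_answer', 'refused', 'sale') → -2666
call_id=906: line < 3 AND disposition IN ('wrong_num', 'callback') → -1162
call_id=907: line < 5 OR duration_s >= 1619 → -2087
call_id=908: line < 2 AND wait_s > 158 → 2671

-1094, -2185, -2124, -5026, 906, -2666, -1162, -2087, 2671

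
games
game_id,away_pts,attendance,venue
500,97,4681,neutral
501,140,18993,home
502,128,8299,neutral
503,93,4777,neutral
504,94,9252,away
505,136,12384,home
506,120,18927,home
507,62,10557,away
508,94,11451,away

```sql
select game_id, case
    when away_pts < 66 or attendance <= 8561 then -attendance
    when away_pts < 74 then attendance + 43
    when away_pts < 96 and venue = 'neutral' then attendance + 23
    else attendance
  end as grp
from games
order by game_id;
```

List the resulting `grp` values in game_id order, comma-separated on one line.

-4681, 18993, -8299, -4777, 9252, 12384, 18927, -10557, 11451

game_id=500: away_pts < 66 or attendance <= 8561 → -4681
game_id=501: ELSE → 18993
game_id=502: away_pts < 66 or attendance <= 8561 → -8299
game_id=503: away_pts < 66 or attendance <= 8561 → -4777
game_id=504: ELSE → 9252
game_id=505: ELSE → 12384
game_id=506: ELSE → 18927
game_id=507: away_pts < 66 or attendance <= 8561 → -10557
game_id=508: ELSE → 11451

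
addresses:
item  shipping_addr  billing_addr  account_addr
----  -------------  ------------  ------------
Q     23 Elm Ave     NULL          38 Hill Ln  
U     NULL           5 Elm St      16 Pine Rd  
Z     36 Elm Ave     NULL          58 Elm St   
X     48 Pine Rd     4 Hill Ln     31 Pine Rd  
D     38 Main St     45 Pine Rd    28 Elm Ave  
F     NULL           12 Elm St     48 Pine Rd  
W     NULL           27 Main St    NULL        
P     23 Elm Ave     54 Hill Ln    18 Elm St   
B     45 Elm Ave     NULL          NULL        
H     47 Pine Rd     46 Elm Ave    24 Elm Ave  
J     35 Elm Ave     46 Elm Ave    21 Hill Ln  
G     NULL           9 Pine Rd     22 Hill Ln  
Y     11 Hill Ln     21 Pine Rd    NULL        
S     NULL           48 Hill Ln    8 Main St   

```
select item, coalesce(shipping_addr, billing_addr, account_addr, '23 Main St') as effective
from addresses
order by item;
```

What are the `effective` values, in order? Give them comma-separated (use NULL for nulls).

45 Elm Ave, 38 Main St, 12 Elm St, 9 Pine Rd, 47 Pine Rd, 35 Elm Ave, 23 Elm Ave, 23 Elm Ave, 48 Hill Ln, 5 Elm St, 27 Main St, 48 Pine Rd, 11 Hill Ln, 36 Elm Ave

item=B: shipping_addr=45 Elm Ave → 45 Elm Ave
item=D: shipping_addr=38 Main St → 38 Main St
item=F: shipping_addr=NULL, billing_addr=12 Elm St → 12 Elm St
item=G: shipping_addr=NULL, billing_addr=9 Pine Rd → 9 Pine Rd
item=H: shipping_addr=47 Pine Rd → 47 Pine Rd
item=J: shipping_addr=35 Elm Ave → 35 Elm Ave
item=P: shipping_addr=23 Elm Ave → 23 Elm Ave
item=Q: shipping_addr=23 Elm Ave → 23 Elm Ave
item=S: shipping_addr=NULL, billing_addr=48 Hill Ln → 48 Hill Ln
item=U: shipping_addr=NULL, billing_addr=5 Elm St → 5 Elm St
item=W: shipping_addr=NULL, billing_addr=27 Main St → 27 Main St
item=X: shipping_addr=48 Pine Rd → 48 Pine Rd
item=Y: shipping_addr=11 Hill Ln → 11 Hill Ln
item=Z: shipping_addr=36 Elm Ave → 36 Elm Ave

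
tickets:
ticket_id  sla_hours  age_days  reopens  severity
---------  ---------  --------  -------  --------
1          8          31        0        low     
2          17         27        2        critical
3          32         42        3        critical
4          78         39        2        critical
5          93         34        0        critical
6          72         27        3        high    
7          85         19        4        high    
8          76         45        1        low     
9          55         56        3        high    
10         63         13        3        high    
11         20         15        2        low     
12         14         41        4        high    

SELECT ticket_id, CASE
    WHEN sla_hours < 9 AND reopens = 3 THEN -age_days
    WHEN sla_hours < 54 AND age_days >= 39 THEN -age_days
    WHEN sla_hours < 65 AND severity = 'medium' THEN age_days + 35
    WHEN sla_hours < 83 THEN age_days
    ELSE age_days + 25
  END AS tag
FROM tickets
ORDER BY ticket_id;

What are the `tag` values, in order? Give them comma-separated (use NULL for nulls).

31, 27, -42, 39, 59, 27, 44, 45, 56, 13, 15, -41

ticket_id=1: sla_hours < 83 → 31
ticket_id=2: sla_hours < 83 → 27
ticket_id=3: sla_hours < 54 AND age_days >= 39 → -42
ticket_id=4: sla_hours < 83 → 39
ticket_id=5: ELSE → 59
ticket_id=6: sla_hours < 83 → 27
ticket_id=7: ELSE → 44
ticket_id=8: sla_hours < 83 → 45
ticket_id=9: sla_hours < 83 → 56
ticket_id=10: sla_hours < 83 → 13
ticket_id=11: sla_hours < 83 → 15
ticket_id=12: sla_hours < 54 AND age_days >= 39 → -41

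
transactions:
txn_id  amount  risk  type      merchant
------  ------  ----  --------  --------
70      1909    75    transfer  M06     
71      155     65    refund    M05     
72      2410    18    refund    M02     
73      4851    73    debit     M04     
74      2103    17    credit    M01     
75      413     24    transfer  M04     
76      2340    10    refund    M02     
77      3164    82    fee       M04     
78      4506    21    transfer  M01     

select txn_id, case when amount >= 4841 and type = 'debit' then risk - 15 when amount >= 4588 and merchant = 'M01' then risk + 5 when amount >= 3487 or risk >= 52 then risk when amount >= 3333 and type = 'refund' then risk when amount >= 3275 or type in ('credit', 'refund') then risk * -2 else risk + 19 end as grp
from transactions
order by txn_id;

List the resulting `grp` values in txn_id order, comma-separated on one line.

txn_id=70: amount >= 3487 or risk >= 52 → 75
txn_id=71: amount >= 3487 or risk >= 52 → 65
txn_id=72: amount >= 3275 or type in ('credit', 'refund') → -36
txn_id=73: amount >= 4841 and type = 'debit' → 58
txn_id=74: amount >= 3275 or type in ('credit', 'refund') → -34
txn_id=75: ELSE → 43
txn_id=76: amount >= 3275 or type in ('credit', 'refund') → -20
txn_id=77: amount >= 3487 or risk >= 52 → 82
txn_id=78: amount >= 3487 or risk >= 52 → 21

75, 65, -36, 58, -34, 43, -20, 82, 21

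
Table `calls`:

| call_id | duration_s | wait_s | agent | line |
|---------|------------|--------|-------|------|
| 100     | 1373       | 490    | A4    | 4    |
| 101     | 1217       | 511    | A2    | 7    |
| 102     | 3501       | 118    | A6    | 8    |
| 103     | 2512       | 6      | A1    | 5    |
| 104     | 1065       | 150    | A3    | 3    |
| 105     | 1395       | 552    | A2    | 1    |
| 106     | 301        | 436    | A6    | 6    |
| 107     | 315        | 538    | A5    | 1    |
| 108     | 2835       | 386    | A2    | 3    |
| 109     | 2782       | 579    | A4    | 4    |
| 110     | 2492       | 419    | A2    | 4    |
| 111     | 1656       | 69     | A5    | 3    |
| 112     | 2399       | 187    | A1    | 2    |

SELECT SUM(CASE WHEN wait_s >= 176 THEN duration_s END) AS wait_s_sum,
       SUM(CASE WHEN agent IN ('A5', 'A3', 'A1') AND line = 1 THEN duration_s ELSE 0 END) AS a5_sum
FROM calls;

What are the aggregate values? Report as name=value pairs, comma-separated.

[wait_s_sum: wait_s >= 176]
call_id=100: ✓ → 1373
call_id=101: ✓ → 1217
call_id=102: ✗
call_id=103: ✗
call_id=104: ✗
call_id=105: ✓ → 1395
call_id=106: ✓ → 301
call_id=107: ✓ → 315
call_id=108: ✓ → 2835
call_id=109: ✓ → 2782
call_id=110: ✓ → 2492
call_id=111: ✗
call_id=112: ✓ → 2399
wait_s_sum = 1373 + 1217 + 1395 + 301 + 315 + 2835 + 2782 + 2492 + 2399 = 15109
—
[a5_sum: agent IN ('A5', 'A3', 'A1') AND line = 1]
call_id=100: ✗
call_id=101: ✗
call_id=102: ✗
call_id=103: ✗
call_id=104: ✗
call_id=105: ✗
call_id=106: ✗
call_id=107: ✓ → 315
call_id=108: ✗
call_id=109: ✗
call_id=110: ✗
call_id=111: ✗
call_id=112: ✗
a5_sum = 315

wait_s_sum=15109, a5_sum=315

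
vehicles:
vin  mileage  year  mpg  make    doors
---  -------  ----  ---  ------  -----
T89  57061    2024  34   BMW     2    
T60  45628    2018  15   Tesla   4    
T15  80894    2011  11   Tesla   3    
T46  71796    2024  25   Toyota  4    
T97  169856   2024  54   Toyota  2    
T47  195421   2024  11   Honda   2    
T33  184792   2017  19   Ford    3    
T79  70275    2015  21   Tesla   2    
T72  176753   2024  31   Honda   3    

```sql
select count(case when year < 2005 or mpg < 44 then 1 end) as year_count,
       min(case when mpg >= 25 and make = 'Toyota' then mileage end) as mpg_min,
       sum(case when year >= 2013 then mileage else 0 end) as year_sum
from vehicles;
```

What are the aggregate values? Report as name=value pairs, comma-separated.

[year_count: year < 2005 or mpg < 44]
vin=T89: ✓ → 1
vin=T60: ✓ → 1
vin=T15: ✓ → 1
vin=T46: ✓ → 1
vin=T97: ✗
vin=T47: ✓ → 1
vin=T33: ✓ → 1
vin=T79: ✓ → 1
vin=T72: ✓ → 1
year_count = COUNT(1, 1, 1, 1, 1, 1, 1, 1) = 8
—
[mpg_min: mpg >= 25 and make = 'Toyota']
vin=T89: ✗
vin=T60: ✗
vin=T15: ✗
vin=T46: ✓ → 71796
vin=T97: ✓ → 169856
vin=T47: ✗
vin=T33: ✗
vin=T79: ✗
vin=T72: ✗
mpg_min = MIN(71796, 169856) = 71796
—
[year_sum: year >= 2013]
vin=T89: ✓ → 57061
vin=T60: ✓ → 45628
vin=T15: ✗
vin=T46: ✓ → 71796
vin=T97: ✓ → 169856
vin=T47: ✓ → 195421
vin=T33: ✓ → 184792
vin=T79: ✓ → 70275
vin=T72: ✓ → 176753
year_sum = 57061 + 45628 + 71796 + 169856 + 195421 + 184792 + 70275 + 176753 = 971582

year_count=8, mpg_min=71796, year_sum=971582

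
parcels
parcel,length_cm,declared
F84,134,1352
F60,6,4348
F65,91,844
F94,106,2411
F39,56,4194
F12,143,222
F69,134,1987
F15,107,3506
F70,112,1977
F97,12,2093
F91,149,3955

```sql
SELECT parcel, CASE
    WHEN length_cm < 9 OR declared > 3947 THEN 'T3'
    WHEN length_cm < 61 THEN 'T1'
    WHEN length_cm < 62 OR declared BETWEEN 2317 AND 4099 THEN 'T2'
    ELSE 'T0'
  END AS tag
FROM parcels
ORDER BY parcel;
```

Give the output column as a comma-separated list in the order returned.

parcel=F12: ELSE → T0
parcel=F15: length_cm < 62 OR declared BETWEEN 2317 AND 4099 → T2
parcel=F39: length_cm < 9 OR declared > 3947 → T3
parcel=F60: length_cm < 9 OR declared > 3947 → T3
parcel=F65: ELSE → T0
parcel=F69: ELSE → T0
parcel=F70: ELSE → T0
parcel=F84: ELSE → T0
parcel=F91: length_cm < 9 OR declared > 3947 → T3
parcel=F94: length_cm < 62 OR declared BETWEEN 2317 AND 4099 → T2
parcel=F97: length_cm < 61 → T1

T0, T2, T3, T3, T0, T0, T0, T0, T3, T2, T1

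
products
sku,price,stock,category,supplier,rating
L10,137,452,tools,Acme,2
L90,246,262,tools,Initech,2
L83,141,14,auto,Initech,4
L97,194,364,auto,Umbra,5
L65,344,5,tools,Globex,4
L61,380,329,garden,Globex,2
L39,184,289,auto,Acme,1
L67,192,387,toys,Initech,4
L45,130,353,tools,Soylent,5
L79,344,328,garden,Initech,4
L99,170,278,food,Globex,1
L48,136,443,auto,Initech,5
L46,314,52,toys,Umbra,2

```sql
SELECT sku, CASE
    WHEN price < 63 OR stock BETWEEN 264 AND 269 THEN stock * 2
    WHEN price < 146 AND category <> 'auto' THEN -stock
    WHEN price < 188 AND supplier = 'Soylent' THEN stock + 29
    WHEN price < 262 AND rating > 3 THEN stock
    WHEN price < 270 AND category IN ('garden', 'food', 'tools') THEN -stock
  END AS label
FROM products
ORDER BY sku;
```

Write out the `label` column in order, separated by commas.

sku=L10: price < 146 AND category <> 'auto' → -452
sku=L39: (no match → NULL) → NULL
sku=L45: price < 146 AND category <> 'auto' → -353
sku=L46: (no match → NULL) → NULL
sku=L48: price < 262 AND rating > 3 → 443
sku=L61: (no match → NULL) → NULL
sku=L65: (no match → NULL) → NULL
sku=L67: price < 262 AND rating > 3 → 387
sku=L79: (no match → NULL) → NULL
sku=L83: price < 262 AND rating > 3 → 14
sku=L90: price < 270 AND category IN ('garden', 'food', 'tools') → -262
sku=L97: price < 262 AND rating > 3 → 364
sku=L99: price < 270 AND category IN ('garden', 'food', 'tools') → -278

-452, NULL, -353, NULL, 443, NULL, NULL, 387, NULL, 14, -262, 364, -278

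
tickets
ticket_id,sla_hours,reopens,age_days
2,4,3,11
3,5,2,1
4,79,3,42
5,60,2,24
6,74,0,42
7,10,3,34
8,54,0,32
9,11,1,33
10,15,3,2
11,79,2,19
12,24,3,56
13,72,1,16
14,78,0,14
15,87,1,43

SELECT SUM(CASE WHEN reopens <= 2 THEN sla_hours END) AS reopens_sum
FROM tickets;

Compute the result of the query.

ticket_id=2: ✗
ticket_id=3: ✓ → 5
ticket_id=4: ✗
ticket_id=5: ✓ → 60
ticket_id=6: ✓ → 74
ticket_id=7: ✗
ticket_id=8: ✓ → 54
ticket_id=9: ✓ → 11
ticket_id=10: ✗
ticket_id=11: ✓ → 79
ticket_id=12: ✗
ticket_id=13: ✓ → 72
ticket_id=14: ✓ → 78
ticket_id=15: ✓ → 87
reopens_sum = 5 + 60 + 74 + 54 + 11 + 79 + 72 + 78 + 87 = 520

520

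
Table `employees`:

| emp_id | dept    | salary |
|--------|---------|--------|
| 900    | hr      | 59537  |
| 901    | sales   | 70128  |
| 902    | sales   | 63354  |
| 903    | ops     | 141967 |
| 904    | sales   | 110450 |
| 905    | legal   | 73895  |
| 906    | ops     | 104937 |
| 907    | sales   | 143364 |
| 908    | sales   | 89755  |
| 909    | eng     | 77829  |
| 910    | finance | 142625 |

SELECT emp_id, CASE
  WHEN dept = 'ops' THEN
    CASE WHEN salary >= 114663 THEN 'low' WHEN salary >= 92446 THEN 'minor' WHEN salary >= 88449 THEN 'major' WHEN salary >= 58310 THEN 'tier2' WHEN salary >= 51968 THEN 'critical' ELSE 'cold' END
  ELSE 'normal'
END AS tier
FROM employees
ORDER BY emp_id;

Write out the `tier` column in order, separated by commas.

emp_id=900: dept='hr' → outer ELSE → normal
emp_id=901: dept='sales' → outer ELSE → normal
emp_id=902: dept='sales' → outer ELSE → normal
emp_id=903: dept='ops' → inner[salary >= 114663] → low
emp_id=904: dept='sales' → outer ELSE → normal
emp_id=905: dept='legal' → outer ELSE → normal
emp_id=906: dept='ops' → inner[salary >= 92446] → minor
emp_id=907: dept='sales' → outer ELSE → normal
emp_id=908: dept='sales' → outer ELSE → normal
emp_id=909: dept='eng' → outer ELSE → normal
emp_id=910: dept='finance' → outer ELSE → normal

normal, normal, normal, low, normal, normal, minor, normal, normal, normal, normal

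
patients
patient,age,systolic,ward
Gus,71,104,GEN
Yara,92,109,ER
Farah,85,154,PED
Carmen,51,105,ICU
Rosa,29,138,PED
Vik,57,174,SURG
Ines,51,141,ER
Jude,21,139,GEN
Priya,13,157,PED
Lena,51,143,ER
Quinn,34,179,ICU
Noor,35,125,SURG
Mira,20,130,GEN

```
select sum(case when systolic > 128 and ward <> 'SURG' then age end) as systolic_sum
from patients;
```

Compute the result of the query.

patient=Gus: ✗
patient=Yara: ✗
patient=Farah: ✓ → 85
patient=Carmen: ✗
patient=Rosa: ✓ → 29
patient=Vik: ✗
patient=Ines: ✓ → 51
patient=Jude: ✓ → 21
patient=Priya: ✓ → 13
patient=Lena: ✓ → 51
patient=Quinn: ✓ → 34
patient=Noor: ✗
patient=Mira: ✓ → 20
systolic_sum = 85 + 29 + 51 + 21 + 13 + 51 + 34 + 20 = 304

304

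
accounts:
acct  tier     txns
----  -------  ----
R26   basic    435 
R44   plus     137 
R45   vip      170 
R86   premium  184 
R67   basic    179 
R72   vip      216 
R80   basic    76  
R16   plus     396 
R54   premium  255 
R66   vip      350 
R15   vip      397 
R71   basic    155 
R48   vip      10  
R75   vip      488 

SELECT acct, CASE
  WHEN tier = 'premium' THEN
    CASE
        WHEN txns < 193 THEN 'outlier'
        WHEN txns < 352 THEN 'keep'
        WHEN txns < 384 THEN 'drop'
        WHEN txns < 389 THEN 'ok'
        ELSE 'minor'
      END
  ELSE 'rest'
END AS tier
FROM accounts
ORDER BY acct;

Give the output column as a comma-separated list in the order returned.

rest, rest, rest, rest, rest, rest, keep, rest, rest, rest, rest, rest, rest, outlier

acct=R15: tier='vip' → outer ELSE → rest
acct=R16: tier='plus' → outer ELSE → rest
acct=R26: tier='basic' → outer ELSE → rest
acct=R44: tier='plus' → outer ELSE → rest
acct=R45: tier='vip' → outer ELSE → rest
acct=R48: tier='vip' → outer ELSE → rest
acct=R54: tier='premium' → inner[txns < 352] → keep
acct=R66: tier='vip' → outer ELSE → rest
acct=R67: tier='basic' → outer ELSE → rest
acct=R71: tier='basic' → outer ELSE → rest
acct=R72: tier='vip' → outer ELSE → rest
acct=R75: tier='vip' → outer ELSE → rest
acct=R80: tier='basic' → outer ELSE → rest
acct=R86: tier='premium' → inner[txns < 193] → outlier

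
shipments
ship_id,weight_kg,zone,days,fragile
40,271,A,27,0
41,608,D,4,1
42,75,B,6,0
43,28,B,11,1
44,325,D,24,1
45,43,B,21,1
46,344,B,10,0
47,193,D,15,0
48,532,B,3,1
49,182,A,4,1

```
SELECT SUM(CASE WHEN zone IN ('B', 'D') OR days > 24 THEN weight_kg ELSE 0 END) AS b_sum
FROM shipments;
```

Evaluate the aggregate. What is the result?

2419

ship_id=40: ✓ → 271
ship_id=41: ✓ → 608
ship_id=42: ✓ → 75
ship_id=43: ✓ → 28
ship_id=44: ✓ → 325
ship_id=45: ✓ → 43
ship_id=46: ✓ → 344
ship_id=47: ✓ → 193
ship_id=48: ✓ → 532
ship_id=49: ✗
b_sum = 271 + 608 + 75 + 28 + 325 + 43 + 344 + 193 + 532 = 2419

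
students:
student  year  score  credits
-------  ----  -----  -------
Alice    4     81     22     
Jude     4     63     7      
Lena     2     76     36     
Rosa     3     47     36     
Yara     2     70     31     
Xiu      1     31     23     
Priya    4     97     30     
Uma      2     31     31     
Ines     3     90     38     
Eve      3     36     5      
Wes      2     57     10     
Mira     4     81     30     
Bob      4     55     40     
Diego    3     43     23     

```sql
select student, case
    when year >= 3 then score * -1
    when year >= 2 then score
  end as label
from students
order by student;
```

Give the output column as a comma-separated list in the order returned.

-81, -55, -43, -36, -90, -63, 76, -81, -97, -47, 31, 57, NULL, 70

student=Alice: year >= 3 → -81
student=Bob: year >= 3 → -55
student=Diego: year >= 3 → -43
student=Eve: year >= 3 → -36
student=Ines: year >= 3 → -90
student=Jude: year >= 3 → -63
student=Lena: year >= 2 → 76
student=Mira: year >= 3 → -81
student=Priya: year >= 3 → -97
student=Rosa: year >= 3 → -47
student=Uma: year >= 2 → 31
student=Wes: year >= 2 → 57
student=Xiu: (no match → NULL) → NULL
student=Yara: year >= 2 → 70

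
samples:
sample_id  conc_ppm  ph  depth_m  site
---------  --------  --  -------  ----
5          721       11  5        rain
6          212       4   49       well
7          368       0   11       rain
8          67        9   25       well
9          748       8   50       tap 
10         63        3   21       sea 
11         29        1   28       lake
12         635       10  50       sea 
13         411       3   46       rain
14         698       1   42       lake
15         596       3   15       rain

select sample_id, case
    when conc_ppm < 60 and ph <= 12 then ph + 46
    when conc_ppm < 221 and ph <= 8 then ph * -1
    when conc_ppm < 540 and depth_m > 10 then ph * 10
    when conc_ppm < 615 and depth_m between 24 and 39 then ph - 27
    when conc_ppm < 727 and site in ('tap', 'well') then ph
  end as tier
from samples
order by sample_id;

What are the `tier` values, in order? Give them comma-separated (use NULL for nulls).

NULL, -4, 0, 90, NULL, -3, 47, NULL, 30, NULL, NULL

sample_id=5: (no match → NULL) → NULL
sample_id=6: conc_ppm < 221 and ph <= 8 → -4
sample_id=7: conc_ppm < 540 and depth_m > 10 → 0
sample_id=8: conc_ppm < 540 and depth_m > 10 → 90
sample_id=9: (no match → NULL) → NULL
sample_id=10: conc_ppm < 221 and ph <= 8 → -3
sample_id=11: conc_ppm < 60 and ph <= 12 → 47
sample_id=12: (no match → NULL) → NULL
sample_id=13: conc_ppm < 540 and depth_m > 10 → 30
sample_id=14: (no match → NULL) → NULL
sample_id=15: (no match → NULL) → NULL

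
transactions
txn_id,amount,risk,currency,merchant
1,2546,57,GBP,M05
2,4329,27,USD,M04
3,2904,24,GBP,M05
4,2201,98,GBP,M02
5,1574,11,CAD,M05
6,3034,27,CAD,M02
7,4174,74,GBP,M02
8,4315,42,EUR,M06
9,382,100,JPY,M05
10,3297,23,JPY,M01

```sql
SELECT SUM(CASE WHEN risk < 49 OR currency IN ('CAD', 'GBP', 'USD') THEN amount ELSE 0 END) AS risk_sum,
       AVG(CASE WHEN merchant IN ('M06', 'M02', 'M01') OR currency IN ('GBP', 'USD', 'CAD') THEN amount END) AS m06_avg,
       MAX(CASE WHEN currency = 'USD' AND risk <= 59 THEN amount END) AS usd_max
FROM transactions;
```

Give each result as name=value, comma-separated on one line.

risk_sum=28374, m06_avg=3152.6666666667, usd_max=4329

[risk_sum: risk < 49 OR currency IN ('CAD', 'GBP', 'USD')]
txn_id=1: ✓ → 2546
txn_id=2: ✓ → 4329
txn_id=3: ✓ → 2904
txn_id=4: ✓ → 2201
txn_id=5: ✓ → 1574
txn_id=6: ✓ → 3034
txn_id=7: ✓ → 4174
txn_id=8: ✓ → 4315
txn_id=9: ✗
txn_id=10: ✓ → 3297
risk_sum = 2546 + 4329 + 2904 + 2201 + 1574 + 3034 + 4174 + 4315 + 3297 = 28374
—
[m06_avg: merchant IN ('M06', 'M02', 'M01') OR currency IN ('GBP', 'USD', 'CAD')]
txn_id=1: ✓ → 2546
txn_id=2: ✓ → 4329
txn_id=3: ✓ → 2904
txn_id=4: ✓ → 2201
txn_id=5: ✓ → 1574
txn_id=6: ✓ → 3034
txn_id=7: ✓ → 4174
txn_id=8: ✓ → 4315
txn_id=9: ✗
txn_id=10: ✓ → 3297
m06_avg = (2546 + 4329 + 2904 + 2201 + 1574 + 3034 + 4174 + 4315 + 3297) / 9 = 3152.6666666667
—
[usd_max: currency = 'USD' AND risk <= 59]
txn_id=1: ✗
txn_id=2: ✓ → 4329
txn_id=3: ✗
txn_id=4: ✗
txn_id=5: ✗
txn_id=6: ✗
txn_id=7: ✗
txn_id=8: ✗
txn_id=9: ✗
txn_id=10: ✗
usd_max = MAX(4329) = 4329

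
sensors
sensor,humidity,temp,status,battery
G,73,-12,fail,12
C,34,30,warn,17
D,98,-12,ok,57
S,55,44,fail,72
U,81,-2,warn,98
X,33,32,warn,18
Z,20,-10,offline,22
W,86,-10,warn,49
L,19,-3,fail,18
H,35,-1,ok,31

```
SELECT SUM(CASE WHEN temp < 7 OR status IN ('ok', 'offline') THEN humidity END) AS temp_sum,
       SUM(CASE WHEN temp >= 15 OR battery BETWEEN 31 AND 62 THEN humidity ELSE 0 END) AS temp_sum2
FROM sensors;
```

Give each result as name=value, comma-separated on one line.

temp_sum=412, temp_sum2=341

[temp_sum: temp < 7 OR status IN ('ok', 'offline')]
sensor=G: ✓ → 73
sensor=C: ✗
sensor=D: ✓ → 98
sensor=S: ✗
sensor=U: ✓ → 81
sensor=X: ✗
sensor=Z: ✓ → 20
sensor=W: ✓ → 86
sensor=L: ✓ → 19
sensor=H: ✓ → 35
temp_sum = 73 + 98 + 81 + 20 + 86 + 19 + 35 = 412
—
[temp_sum2: temp >= 15 OR battery BETWEEN 31 AND 62]
sensor=G: ✗
sensor=C: ✓ → 34
sensor=D: ✓ → 98
sensor=S: ✓ → 55
sensor=U: ✗
sensor=X: ✓ → 33
sensor=Z: ✗
sensor=W: ✓ → 86
sensor=L: ✗
sensor=H: ✓ → 35
temp_sum2 = 34 + 98 + 55 + 33 + 86 + 35 = 341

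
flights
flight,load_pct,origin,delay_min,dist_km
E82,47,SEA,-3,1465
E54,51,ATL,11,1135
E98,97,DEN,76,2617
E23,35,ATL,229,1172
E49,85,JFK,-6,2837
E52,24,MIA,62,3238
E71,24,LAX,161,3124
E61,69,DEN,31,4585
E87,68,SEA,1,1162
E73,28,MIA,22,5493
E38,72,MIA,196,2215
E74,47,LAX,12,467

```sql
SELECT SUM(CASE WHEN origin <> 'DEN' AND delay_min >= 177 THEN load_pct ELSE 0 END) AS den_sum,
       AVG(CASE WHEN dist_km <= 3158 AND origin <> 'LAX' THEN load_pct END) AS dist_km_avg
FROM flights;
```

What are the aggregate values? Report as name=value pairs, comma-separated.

[den_sum: origin <> 'DEN' AND delay_min >= 177]
flight=E82: ✗
flight=E54: ✗
flight=E98: ✗
flight=E23: ✓ → 35
flight=E49: ✗
flight=E52: ✗
flight=E71: ✗
flight=E61: ✗
flight=E87: ✗
flight=E73: ✗
flight=E38: ✓ → 72
flight=E74: ✗
den_sum = 35 + 72 = 107
—
[dist_km_avg: dist_km <= 3158 AND origin <> 'LAX']
flight=E82: ✓ → 47
flight=E54: ✓ → 51
flight=E98: ✓ → 97
flight=E23: ✓ → 35
flight=E49: ✓ → 85
flight=E52: ✗
flight=E71: ✗
flight=E61: ✗
flight=E87: ✓ → 68
flight=E73: ✗
flight=E38: ✓ → 72
flight=E74: ✗
dist_km_avg = (47 + 51 + 97 + 35 + 85 + 68 + 72) / 7 = 65

den_sum=107, dist_km_avg=65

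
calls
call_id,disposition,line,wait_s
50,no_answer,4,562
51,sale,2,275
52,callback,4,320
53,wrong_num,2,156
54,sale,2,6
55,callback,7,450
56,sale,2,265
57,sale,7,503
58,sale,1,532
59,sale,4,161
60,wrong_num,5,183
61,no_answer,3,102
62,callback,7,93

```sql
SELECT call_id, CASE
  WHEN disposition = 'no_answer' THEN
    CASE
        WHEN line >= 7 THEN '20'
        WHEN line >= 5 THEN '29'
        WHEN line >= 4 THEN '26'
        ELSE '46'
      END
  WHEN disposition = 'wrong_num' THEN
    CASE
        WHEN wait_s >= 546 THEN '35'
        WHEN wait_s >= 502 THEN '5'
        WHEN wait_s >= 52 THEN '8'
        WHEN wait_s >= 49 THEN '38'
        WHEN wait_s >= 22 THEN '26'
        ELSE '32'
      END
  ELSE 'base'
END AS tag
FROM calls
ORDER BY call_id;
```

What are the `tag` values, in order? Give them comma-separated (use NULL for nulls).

26, base, base, 8, base, base, base, base, base, base, 8, 46, base

call_id=50: disposition='no_answer' → inner[line >= 4] → 26
call_id=51: disposition='sale' → outer ELSE → base
call_id=52: disposition='callback' → outer ELSE → base
call_id=53: disposition='wrong_num' → inner[wait_s >= 52] → 8
call_id=54: disposition='sale' → outer ELSE → base
call_id=55: disposition='callback' → outer ELSE → base
call_id=56: disposition='sale' → outer ELSE → base
call_id=57: disposition='sale' → outer ELSE → base
call_id=58: disposition='sale' → outer ELSE → base
call_id=59: disposition='sale' → outer ELSE → base
call_id=60: disposition='wrong_num' → inner[wait_s >= 52] → 8
call_id=61: disposition='no_answer' → inner[ELSE] → 46
call_id=62: disposition='callback' → outer ELSE → base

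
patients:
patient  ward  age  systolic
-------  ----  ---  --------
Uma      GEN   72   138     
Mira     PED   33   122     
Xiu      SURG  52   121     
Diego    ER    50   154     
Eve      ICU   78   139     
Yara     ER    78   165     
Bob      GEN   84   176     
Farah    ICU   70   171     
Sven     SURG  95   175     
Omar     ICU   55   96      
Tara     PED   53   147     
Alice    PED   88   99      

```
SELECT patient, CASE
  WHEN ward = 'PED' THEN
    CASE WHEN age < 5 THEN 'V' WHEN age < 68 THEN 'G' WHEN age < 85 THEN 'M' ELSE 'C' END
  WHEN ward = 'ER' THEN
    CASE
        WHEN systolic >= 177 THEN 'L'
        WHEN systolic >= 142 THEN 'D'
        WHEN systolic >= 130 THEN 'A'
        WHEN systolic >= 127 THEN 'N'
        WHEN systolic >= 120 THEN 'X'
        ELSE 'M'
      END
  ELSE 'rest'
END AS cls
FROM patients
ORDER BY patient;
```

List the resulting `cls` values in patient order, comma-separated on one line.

C, rest, D, rest, rest, G, rest, rest, G, rest, rest, D

patient=Alice: ward='PED' → inner[ELSE] → C
patient=Bob: ward='GEN' → outer ELSE → rest
patient=Diego: ward='ER' → inner[systolic >= 142] → D
patient=Eve: ward='ICU' → outer ELSE → rest
patient=Farah: ward='ICU' → outer ELSE → rest
patient=Mira: ward='PED' → inner[age < 68] → G
patient=Omar: ward='ICU' → outer ELSE → rest
patient=Sven: ward='SURG' → outer ELSE → rest
patient=Tara: ward='PED' → inner[age < 68] → G
patient=Uma: ward='GEN' → outer ELSE → rest
patient=Xiu: ward='SURG' → outer ELSE → rest
patient=Yara: ward='ER' → inner[systolic >= 142] → D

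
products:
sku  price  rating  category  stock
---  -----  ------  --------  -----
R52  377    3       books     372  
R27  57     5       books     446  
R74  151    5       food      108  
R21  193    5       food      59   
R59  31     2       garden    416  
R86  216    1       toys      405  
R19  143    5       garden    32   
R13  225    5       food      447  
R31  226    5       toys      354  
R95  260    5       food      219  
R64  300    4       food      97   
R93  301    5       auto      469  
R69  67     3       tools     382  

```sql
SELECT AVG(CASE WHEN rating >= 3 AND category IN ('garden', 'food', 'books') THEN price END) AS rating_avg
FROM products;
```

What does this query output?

sku=R52: ✓ → 377
sku=R27: ✓ → 57
sku=R74: ✓ → 151
sku=R21: ✓ → 193
sku=R59: ✗
sku=R86: ✗
sku=R19: ✓ → 143
sku=R13: ✓ → 225
sku=R31: ✗
sku=R95: ✓ → 260
sku=R64: ✓ → 300
sku=R93: ✗
sku=R69: ✗
rating_avg = (377 + 57 + 151 + 193 + 143 + 225 + 260 + 300) / 8 = 213.25

213.25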